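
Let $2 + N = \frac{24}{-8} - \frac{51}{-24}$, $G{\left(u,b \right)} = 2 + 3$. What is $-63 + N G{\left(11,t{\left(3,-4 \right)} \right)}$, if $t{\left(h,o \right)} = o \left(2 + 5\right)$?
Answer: $- \frac{619}{8} \approx -77.375$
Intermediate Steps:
$t{\left(h,o \right)} = 7 o$ ($t{\left(h,o \right)} = o 7 = 7 o$)
$G{\left(u,b \right)} = 5$
$N = - \frac{23}{8}$ ($N = -2 + \left(\frac{24}{-8} - \frac{51}{-24}\right) = -2 + \left(24 \left(- \frac{1}{8}\right) - - \frac{17}{8}\right) = -2 + \left(-3 + \frac{17}{8}\right) = -2 - \frac{7}{8} = - \frac{23}{8} \approx -2.875$)
$-63 + N G{\left(11,t{\left(3,-4 \right)} \right)} = -63 - \frac{115}{8} = - \frac{619}{8}$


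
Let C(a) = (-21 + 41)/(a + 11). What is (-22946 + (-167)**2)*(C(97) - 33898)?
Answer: -4524036263/27 ≈ -1.6756e+8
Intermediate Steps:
C(a) = 20/(11 + a)
(-22946 + (-167)**2)*(C(97) - 33898) = (-22946 + (-167)**2)*(20/(11 + 97) - 33898) = (-22946 + 27889)*(20/108 - 33898) = 4943*(20*(1/108) - 33898) = 4943*(5/27 - 33898) = 4943*(-915241/27) = -4524036263/27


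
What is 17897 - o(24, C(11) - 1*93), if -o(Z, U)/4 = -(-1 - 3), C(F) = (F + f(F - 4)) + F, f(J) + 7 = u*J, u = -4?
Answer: 17913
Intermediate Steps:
f(J) = -7 - 4*J
C(F) = 9 - 2*F (C(F) = (F + (-7 - 4*(F - 4))) + F = (F + (-7 - 4*(-4 + F))) + F = (F + (-7 + (16 - 4*F))) + F = (F + (9 - 4*F)) + F = (9 - 3*F) + F = 9 - 2*F)
o(Z, U) = -16 (o(Z, U) = -(-4)*(-1 - 3) = -(-4)*(-4) = -4*4 = -16)
17897 - o(24, C(11) - 1*93) = 17897 - 1*(-16) = 17897 + 16 = 17913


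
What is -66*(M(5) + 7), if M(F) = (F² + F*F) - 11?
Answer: -3036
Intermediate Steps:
M(F) = -11 + 2*F² (M(F) = (F² + F²) - 11 = 2*F² - 11 = -11 + 2*F²)
-66*(M(5) + 7) = -66*((-11 + 2*5²) + 7) = -66*((-11 + 2*25) + 7) = -66*((-11 + 50) + 7) = -66*(39 + 7) = -66*46 = -3036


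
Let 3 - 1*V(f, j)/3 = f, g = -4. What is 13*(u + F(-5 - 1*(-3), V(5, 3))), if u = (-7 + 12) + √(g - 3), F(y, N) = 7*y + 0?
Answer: -117 + 13*I*√7 ≈ -117.0 + 34.395*I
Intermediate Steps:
V(f, j) = 9 - 3*f
F(y, N) = 7*y
u = 5 + I*√7 (u = (-7 + 12) + √(-4 - 3) = 5 + √(-7) = 5 + I*√7 ≈ 5.0 + 2.6458*I)
13*(u + F(-5 - 1*(-3), V(5, 3))) = 13*((5 + I*√7) + 7*(-5 - 1*(-3))) = 13*((5 + I*√7) + 7*(-5 + 3)) = 13*((5 + I*√7) + 7*(-2)) = 13*((5 + I*√7) - 14) = 13*(-9 + I*√7) = -117 + 13*I*√7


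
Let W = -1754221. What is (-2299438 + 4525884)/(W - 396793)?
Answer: -1113223/1075507 ≈ -1.0351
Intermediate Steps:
(-2299438 + 4525884)/(W - 396793) = (-2299438 + 4525884)/(-1754221 - 396793) = 2226446/(-2151014) = 2226446*(-1/2151014) = -1113223/1075507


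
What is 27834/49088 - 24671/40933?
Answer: -35860463/1004659552 ≈ -0.035694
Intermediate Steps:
27834/49088 - 24671/40933 = 27834*(1/49088) - 24671*1/40933 = 13917/24544 - 24671/40933 = -35860463/1004659552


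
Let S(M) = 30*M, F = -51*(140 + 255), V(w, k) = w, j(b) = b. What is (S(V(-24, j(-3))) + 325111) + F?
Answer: 304246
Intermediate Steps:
F = -20145 (F = -51*395 = -20145)
(S(V(-24, j(-3))) + 325111) + F = (30*(-24) + 325111) - 20145 = (-720 + 325111) - 20145 = 324391 - 20145 = 304246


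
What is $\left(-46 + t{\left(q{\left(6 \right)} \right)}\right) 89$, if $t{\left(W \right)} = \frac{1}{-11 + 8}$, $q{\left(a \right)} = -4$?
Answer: $- \frac{12371}{3} \approx -4123.7$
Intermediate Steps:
$t{\left(W \right)} = - \frac{1}{3}$ ($t{\left(W \right)} = \frac{1}{-3} = - \frac{1}{3}$)
$\left(-46 + t{\left(q{\left(6 \right)} \right)}\right) 89 = \left(-46 - \frac{1}{3}\right) 89 = \left(- \frac{139}{3}\right) 89 = - \frac{12371}{3}$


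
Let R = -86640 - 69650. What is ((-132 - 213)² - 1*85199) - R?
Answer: 190116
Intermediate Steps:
R = -156290
((-132 - 213)² - 1*85199) - R = ((-132 - 213)² - 1*85199) - 1*(-156290) = ((-345)² - 85199) + 156290 = (119025 - 85199) + 156290 = 33826 + 156290 = 190116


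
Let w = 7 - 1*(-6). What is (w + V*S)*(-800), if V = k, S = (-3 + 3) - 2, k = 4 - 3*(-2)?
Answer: 5600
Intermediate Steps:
k = 10 (k = 4 + 6 = 10)
S = -2 (S = 0 - 2 = -2)
w = 13 (w = 7 + 6 = 13)
V = 10
(w + V*S)*(-800) = (13 + 10*(-2))*(-800) = (13 - 20)*(-800) = -7*(-800) = 5600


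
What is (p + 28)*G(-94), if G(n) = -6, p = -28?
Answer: 0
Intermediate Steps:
(p + 28)*G(-94) = (-28 + 28)*(-6) = 0*(-6) = 0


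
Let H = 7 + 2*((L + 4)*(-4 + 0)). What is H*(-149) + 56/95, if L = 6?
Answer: 1033371/95 ≈ 10878.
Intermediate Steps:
H = -73 (H = 7 + 2*((6 + 4)*(-4 + 0)) = 7 + 2*(10*(-4)) = 7 + 2*(-40) = 7 - 80 = -73)
H*(-149) + 56/95 = -73*(-149) + 56/95 = 10877 + 56*(1/95) = 10877 + 56/95 = 1033371/95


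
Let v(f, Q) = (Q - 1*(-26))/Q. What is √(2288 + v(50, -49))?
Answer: √112135/7 ≈ 47.838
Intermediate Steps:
v(f, Q) = (26 + Q)/Q (v(f, Q) = (Q + 26)/Q = (26 + Q)/Q)
√(2288 + v(50, -49)) = √(2288 + (26 - 49)/(-49)) = √(2288 - 1/49*(-23)) = √(2288 + 23/49) = √(112135/49) = √112135/7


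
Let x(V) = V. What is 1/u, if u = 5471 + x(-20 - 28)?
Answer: 1/5423 ≈ 0.00018440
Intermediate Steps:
u = 5423 (u = 5471 + (-20 - 28) = 5471 - 48 = 5423)
1/u = 1/5423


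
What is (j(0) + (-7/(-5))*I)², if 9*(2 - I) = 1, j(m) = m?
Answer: 14161/2025 ≈ 6.9931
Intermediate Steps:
I = 17/9 (I = 2 - ⅑*1 = 2 - ⅑ = 17/9 ≈ 1.8889)
(j(0) + (-7/(-5))*I)² = (0 - 7/(-5)*(17/9))² = (0 - 7*(-⅕)*(17/9))² = (0 + (7/5)*(17/9))² = (0 + 119/45)² = (119/45)² = 14161/2025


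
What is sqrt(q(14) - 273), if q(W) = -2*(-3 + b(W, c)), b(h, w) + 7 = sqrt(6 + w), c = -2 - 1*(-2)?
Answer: sqrt(-253 - 2*sqrt(6)) ≈ 16.059*I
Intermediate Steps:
c = 0 (c = -2 + 2 = 0)
b(h, w) = -7 + sqrt(6 + w)
q(W) = 20 - 2*sqrt(6) (q(W) = -2*(-3 + (-7 + sqrt(6 + 0))) = -2*(-3 + (-7 + sqrt(6))) = -2*(-10 + sqrt(6)) = 20 - 2*sqrt(6))
sqrt(q(14) - 273) = sqrt((20 - 2*sqrt(6)) - 273) = sqrt(-253 - 2*sqrt(6))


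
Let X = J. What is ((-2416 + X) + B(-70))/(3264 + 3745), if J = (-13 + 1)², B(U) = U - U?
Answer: -2272/7009 ≈ -0.32415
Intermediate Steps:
B(U) = 0
J = 144 (J = (-12)² = 144)
X = 144
((-2416 + X) + B(-70))/(3264 + 3745) = ((-2416 + 144) + 0)/(3264 + 3745) = (-2272 + 0)/7009 = -2272*1/7009 = -2272/7009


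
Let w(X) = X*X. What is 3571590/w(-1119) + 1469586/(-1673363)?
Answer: 1378802760608/698439962481 ≈ 1.9741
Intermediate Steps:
w(X) = X**2
3571590/w(-1119) + 1469586/(-1673363) = 3571590/((-1119)**2) + 1469586/(-1673363) = 3571590/1252161 + 1469586*(-1/1673363) = 3571590*(1/1252161) - 1469586/1673363 = 1190530/417387 - 1469586/1673363 = 1378802760608/698439962481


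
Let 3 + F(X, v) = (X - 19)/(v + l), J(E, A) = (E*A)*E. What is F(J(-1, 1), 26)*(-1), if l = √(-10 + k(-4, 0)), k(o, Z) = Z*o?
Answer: 1263/343 - 9*I*√10/343 ≈ 3.6822 - 0.082975*I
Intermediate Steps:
l = I*√10 (l = √(-10 + 0*(-4)) = √(-10 + 0) = √(-10) = I*√10 ≈ 3.1623*I)
J(E, A) = A*E² (J(E, A) = (A*E)*E = A*E²)
F(X, v) = -3 + (-19 + X)/(v + I*√10) (F(X, v) = -3 + (X - 19)/(v + I*√10) = -3 + (-19 + X)/(v + I*√10))
F(J(-1, 1), 26)*(-1) = ((-19 + 1*(-1)² - 3*26 - 3*I*√10)/(26 + I*√10))*(-1) = ((-19 + 1*1 - 78 - 3*I*√10)/(26 + I*√10))*(-1) = ((-19 + 1 - 78 - 3*I*√10)/(26 + I*√10))*(-1) = ((-96 - 3*I*√10)/(26 + I*√10))*(-1) = -(-96 - 3*I*√10)/(26 + I*√10)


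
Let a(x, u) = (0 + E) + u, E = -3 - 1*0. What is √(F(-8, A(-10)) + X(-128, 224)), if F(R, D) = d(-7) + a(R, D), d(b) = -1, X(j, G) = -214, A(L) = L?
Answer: 2*I*√57 ≈ 15.1*I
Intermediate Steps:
E = -3 (E = -3 + 0 = -3)
a(x, u) = -3 + u (a(x, u) = (0 - 3) + u = -3 + u)
F(R, D) = -4 + D (F(R, D) = -1 + (-3 + D) = -4 + D)
√(F(-8, A(-10)) + X(-128, 224)) = √((-4 - 10) - 214) = √(-14 - 214) = √(-228) = 2*I*√57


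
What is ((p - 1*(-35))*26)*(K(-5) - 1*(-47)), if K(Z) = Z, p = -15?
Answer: 21840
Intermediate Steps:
((p - 1*(-35))*26)*(K(-5) - 1*(-47)) = ((-15 - 1*(-35))*26)*(-5 - 1*(-47)) = ((-15 + 35)*26)*(-5 + 47) = (20*26)*42 = 520*42 = 21840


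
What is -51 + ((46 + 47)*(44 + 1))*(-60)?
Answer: -251151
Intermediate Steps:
-51 + ((46 + 47)*(44 + 1))*(-60) = -51 + (93*45)*(-60) = -51 + 4185*(-60) = -51 - 251100 = -251151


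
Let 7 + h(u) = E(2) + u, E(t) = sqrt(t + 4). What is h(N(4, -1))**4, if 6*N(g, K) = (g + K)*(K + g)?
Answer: 32641/16 - 1595*sqrt(6)/2 ≈ 86.594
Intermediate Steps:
N(g, K) = (K + g)**2/6 (N(g, K) = ((g + K)*(K + g))/6 = ((K + g)*(K + g))/6 = (K + g)**2/6)
E(t) = sqrt(4 + t)
h(u) = -7 + u + sqrt(6) (h(u) = -7 + (sqrt(4 + 2) + u) = -7 + (sqrt(6) + u) = -7 + (u + sqrt(6)) = -7 + u + sqrt(6))
h(N(4, -1))**4 = (-7 + (-1 + 4)**2/6 + sqrt(6))**4 = (-7 + (1/6)*3**2 + sqrt(6))**4 = (-7 + (1/6)*9 + sqrt(6))**4 = (-7 + 3/2 + sqrt(6))**4 = (-11/2 + sqrt(6))**4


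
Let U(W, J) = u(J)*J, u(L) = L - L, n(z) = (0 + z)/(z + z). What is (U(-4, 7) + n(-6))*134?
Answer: 67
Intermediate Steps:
n(z) = 1/2 (n(z) = z/((2*z)) = z*(1/(2*z)) = 1/2)
u(L) = 0
U(W, J) = 0 (U(W, J) = 0*J = 0)
(U(-4, 7) + n(-6))*134 = (0 + 1/2)*134 = (1/2)*134 = 67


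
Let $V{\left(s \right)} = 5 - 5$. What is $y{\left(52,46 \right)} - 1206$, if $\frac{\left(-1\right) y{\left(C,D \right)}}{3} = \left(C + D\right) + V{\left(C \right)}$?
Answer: $-1500$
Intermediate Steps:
$V{\left(s \right)} = 0$ ($V{\left(s \right)} = 5 - 5 = 0$)
$y{\left(C,D \right)} = - 3 C - 3 D$ ($y{\left(C,D \right)} = - 3 \left(\left(C + D\right) + 0\right) = - 3 \left(C + D\right) = - 3 C - 3 D$)
$y{\left(52,46 \right)} - 1206 = \left(\left(-3\right) 52 - 138\right) - 1206 = \left(-156 - 138\right) - 1206 = -294 - 1206 = -1500$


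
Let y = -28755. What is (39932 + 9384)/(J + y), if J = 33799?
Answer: 12329/1261 ≈ 9.7772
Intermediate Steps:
(39932 + 9384)/(J + y) = (39932 + 9384)/(33799 - 28755) = 49316/5044 = 49316*(1/5044) = 12329/1261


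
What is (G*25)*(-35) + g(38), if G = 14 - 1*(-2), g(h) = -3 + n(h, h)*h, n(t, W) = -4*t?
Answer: -19779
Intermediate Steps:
g(h) = -3 - 4*h² (g(h) = -3 + (-4*h)*h = -3 - 4*h²)
G = 16 (G = 14 + 2 = 16)
(G*25)*(-35) + g(38) = (16*25)*(-35) + (-3 - 4*38²) = 400*(-35) + (-3 - 4*1444) = -14000 + (-3 - 5776) = -14000 - 5779 = -19779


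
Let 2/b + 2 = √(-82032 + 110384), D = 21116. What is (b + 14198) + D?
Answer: 250270319/7087 + 4*√443/7087 ≈ 35314.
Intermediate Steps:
b = 2/(-2 + 8*√443) (b = 2/(-2 + √(-82032 + 110384)) = 2/(-2 + √28352) = 2/(-2 + 8*√443) ≈ 0.012021)
(b + 14198) + D = ((1/7087 + 4*√443/7087) + 14198) + 21116 = (100621227/7087 + 4*√443/7087) + 21116 = 250270319/7087 + 4*√443/7087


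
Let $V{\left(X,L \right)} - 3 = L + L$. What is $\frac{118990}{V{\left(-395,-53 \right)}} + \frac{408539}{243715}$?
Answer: $- \frac{28957568333}{25102645} \approx -1153.6$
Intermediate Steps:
$V{\left(X,L \right)} = 3 + 2 L$ ($V{\left(X,L \right)} = 3 + \left(L + L\right) = 3 + 2 L$)
$\frac{118990}{V{\left(-395,-53 \right)}} + \frac{408539}{243715} = \frac{118990}{3 + 2 \left(-53\right)} + \frac{408539}{243715} = \frac{118990}{3 - 106} + 408539 \cdot \frac{1}{243715} = \frac{118990}{-103} + \frac{408539}{243715} = 118990 \left(- \frac{1}{103}\right) + \frac{408539}{243715} = - \frac{118990}{103} + \frac{408539}{243715} = - \frac{28957568333}{25102645}$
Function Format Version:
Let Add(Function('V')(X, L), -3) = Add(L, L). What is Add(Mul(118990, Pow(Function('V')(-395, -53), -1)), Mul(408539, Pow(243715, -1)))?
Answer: Rational(-28957568333, 25102645) ≈ -1153.6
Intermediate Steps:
Function('V')(X, L) = Add(3, Mul(2, L)) (Function('V')(X, L) = Add(3, Add(L, L)) = Add(3, Mul(2, L)))
Add(Mul(118990, Pow(Function('V')(-395, -53), -1)), Mul(408539, Pow(243715, -1))) = Add(Mul(118990, Pow(Add(3, Mul(2, -53)), -1)), Mul(408539, Pow(243715, -1))) = Add(Mul(118990, Pow(Add(3, -106), -1)), Mul(408539, Rational(1, 243715))) = Add(Mul(118990, Pow(-103, -1)), Rational(408539, 243715)) = Add(Mul(118990, Rational(-1, 103)), Rational(408539, 243715)) = Add(Rational(-118990, 103), Rational(408539, 243715)) = Rational(-28957568333, 25102645)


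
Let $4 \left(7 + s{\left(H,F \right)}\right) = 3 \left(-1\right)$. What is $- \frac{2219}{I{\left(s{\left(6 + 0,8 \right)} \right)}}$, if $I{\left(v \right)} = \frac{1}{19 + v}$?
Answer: $- \frac{99855}{4} \approx -24964.0$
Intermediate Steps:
$s{\left(H,F \right)} = - \frac{31}{4}$ ($s{\left(H,F \right)} = -7 + \frac{3 \left(-1\right)}{4} = -7 + \frac{1}{4} \left(-3\right) = -7 - \frac{3}{4} = - \frac{31}{4}$)
$- \frac{2219}{I{\left(s{\left(6 + 0,8 \right)} \right)}} = - \frac{2219}{\frac{1}{19 - \frac{31}{4}}} = - \frac{2219}{\frac{1}{\frac{45}{4}}} = - \frac{2219}{\frac{4}{45}} = \left(-2219\right) \frac{45}{4} = - \frac{99855}{4}$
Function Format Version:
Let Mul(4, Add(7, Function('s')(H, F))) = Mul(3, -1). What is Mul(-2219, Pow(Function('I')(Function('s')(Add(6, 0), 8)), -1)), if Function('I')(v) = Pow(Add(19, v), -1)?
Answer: Rational(-99855, 4) ≈ -24964.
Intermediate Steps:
Function('s')(H, F) = Rational(-31, 4) (Function('s')(H, F) = Add(-7, Mul(Rational(1, 4), Mul(3, -1))) = Add(-7, Mul(Rational(1, 4), -3)) = Add(-7, Rational(-3, 4)) = Rational(-31, 4))
Mul(-2219, Pow(Function('I')(Function('s')(Add(6, 0), 8)), -1)) = Mul(-2219, Pow(Pow(Add(19, Rational(-31, 4)), -1), -1)) = Mul(-2219, Pow(Pow(Rational(45, 4), -1), -1)) = Mul(-2219, Pow(Rational(4, 45), -1)) = Mul(-2219, Rational(45, 4)) = Rational(-99855, 4)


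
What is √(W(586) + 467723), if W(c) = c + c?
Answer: √468895 ≈ 684.76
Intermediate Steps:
W(c) = 2*c
√(W(586) + 467723) = √(2*586 + 467723) = √(1172 + 467723) = √468895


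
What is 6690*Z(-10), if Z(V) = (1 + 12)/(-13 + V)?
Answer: -86970/23 ≈ -3781.3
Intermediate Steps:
Z(V) = 13/(-13 + V)
6690*Z(-10) = 6690*(13/(-13 - 10)) = 6690*(13/(-23)) = 6690*(13*(-1/23)) = 6690*(-13/23) = -86970/23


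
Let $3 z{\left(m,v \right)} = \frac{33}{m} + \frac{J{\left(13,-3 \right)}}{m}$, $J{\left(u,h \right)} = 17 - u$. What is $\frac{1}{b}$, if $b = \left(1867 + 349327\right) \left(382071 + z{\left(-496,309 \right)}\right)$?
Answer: $\frac{744}{99830689326767} \approx 7.4526 \cdot 10^{-12}$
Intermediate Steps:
$z{\left(m,v \right)} = \frac{37}{3 m}$ ($z{\left(m,v \right)} = \frac{\frac{33}{m} + \frac{17 - 13}{m}}{3} = \frac{\frac{33}{m} + \frac{4}{m}}{3} = \frac{37 \frac{1}{m}}{3} = \frac{37}{3 m}$)
$b = \frac{99830689326767}{744}$ ($b = \left(1867 + 349327\right) \left(382071 + \frac{37}{3 \left(-496\right)}\right) = 351194 \left(382071 + \frac{37}{3} \left(- \frac{1}{496}\right)\right) = 351194 \left(382071 - \frac{37}{1488}\right) = 351194 \cdot \frac{568521611}{1488} = \frac{99830689326767}{744} \approx 1.3418 \cdot 10^{11}$)
$\frac{1}{b} = \frac{1}{\frac{99830689326767}{744}} = \frac{744}{99830689326767}$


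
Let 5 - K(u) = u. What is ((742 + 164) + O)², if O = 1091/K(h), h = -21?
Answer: 607474609/676 ≈ 8.9863e+5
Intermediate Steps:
K(u) = 5 - u
O = 1091/26 (O = 1091/(5 - 1*(-21)) = 1091/(5 + 21) = 1091/26 ≈ 41.962)
((742 + 164) + O)² = ((742 + 164) + 1091/26)² = (906 + 1091/26)² = (24647/26)² = 607474609/676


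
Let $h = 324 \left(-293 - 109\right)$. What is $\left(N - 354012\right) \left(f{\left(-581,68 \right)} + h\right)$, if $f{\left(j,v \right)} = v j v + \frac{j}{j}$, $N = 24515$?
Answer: $928124184127$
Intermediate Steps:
$h = -130248$ ($h = 324 \left(-402\right) = -130248$)
$f{\left(j,v \right)} = 1 + j v^{2}$ ($f{\left(j,v \right)} = j v v + 1 = j v^{2} + 1 = 1 + j v^{2}$)
$\left(N - 354012\right) \left(f{\left(-581,68 \right)} + h\right) = \left(24515 - 354012\right) \left(\left(1 - 581 \cdot 68^{2}\right) - 130248\right) = - 329497 \left(\left(1 - 2686544\right) - 130248\right) = - 329497 \left(-2686543 - 130248\right) = \left(-329497\right) \left(-2816791\right) = 928124184127$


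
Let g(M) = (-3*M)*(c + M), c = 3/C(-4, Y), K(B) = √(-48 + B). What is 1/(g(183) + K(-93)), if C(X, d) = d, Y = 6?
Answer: -134322/13531799951 - 4*I*√141/40595399853 ≈ -9.9264e-6 - 1.17e-9*I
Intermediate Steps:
c = ½ (c = 3/6 = 3*(⅙) = ½ ≈ 0.50000)
g(M) = -3*M*(½ + M) (g(M) = (-3*M)*(½ + M) = -3*M*(½ + M))
1/(g(183) + K(-93)) = 1/(-3/2*183*(1 + 2*183) + √(-48 - 93)) = 1/(-3/2*183*(1 + 366) + √(-141)) = 1/(-3/2*183*367 + I*√141) = 1/(-201483/2 + I*√141)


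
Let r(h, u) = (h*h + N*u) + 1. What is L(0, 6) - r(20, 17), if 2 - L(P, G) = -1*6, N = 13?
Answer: -614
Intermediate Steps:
L(P, G) = 8 (L(P, G) = 2 - (-1)*6 = 2 - 1*(-6) = 2 + 6 = 8)
r(h, u) = 1 + h**2 + 13*u (r(h, u) = (h*h + 13*u) + 1 = (h**2 + 13*u) + 1 = 1 + h**2 + 13*u)
L(0, 6) - r(20, 17) = 8 - (1 + 20**2 + 13*17) = 8 - (1 + 400 + 221) = 8 - 1*622 = 8 - 622 = -614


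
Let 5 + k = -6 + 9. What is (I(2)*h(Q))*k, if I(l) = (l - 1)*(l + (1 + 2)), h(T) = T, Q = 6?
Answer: -60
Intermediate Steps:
k = -2 (k = -5 + (-6 + 9) = -5 + 3 = -2)
I(l) = (-1 + l)*(3 + l) (I(l) = (-1 + l)*(l + 3) = (-1 + l)*(3 + l))
(I(2)*h(Q))*k = ((-3 + 2**2 + 2*2)*6)*(-2) = ((-3 + 4 + 4)*6)*(-2) = (5*6)*(-2) = 30*(-2) = -60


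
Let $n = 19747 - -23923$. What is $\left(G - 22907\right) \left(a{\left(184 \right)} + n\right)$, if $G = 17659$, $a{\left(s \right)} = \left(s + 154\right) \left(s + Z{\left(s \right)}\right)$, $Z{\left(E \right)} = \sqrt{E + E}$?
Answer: $-555563776 - 7095296 \sqrt{23} \approx -5.8959 \cdot 10^{8}$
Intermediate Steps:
$Z{\left(E \right)} = \sqrt{2} \sqrt{E}$ ($Z{\left(E \right)} = \sqrt{2 E} = \sqrt{2} \sqrt{E}$)
$n = 43670$ ($n = 19747 + 23923 = 43670$)
$a{\left(s \right)} = \left(154 + s\right) \left(s + \sqrt{2} \sqrt{s}\right)$ ($a{\left(s \right)} = \left(s + 154\right) \left(s + \sqrt{2} \sqrt{s}\right) = \left(154 + s\right) \left(s + \sqrt{2} \sqrt{s}\right)$)
$\left(G - 22907\right) \left(a{\left(184 \right)} + n\right) = \left(17659 - 22907\right) \left(\left(184^{2} + 154 \cdot 184 + \sqrt{2} \cdot 184^{\frac{3}{2}} + 154 \sqrt{2} \sqrt{184}\right) + 43670\right) = \left(17659 - 22907\right) \left(\left(33856 + 28336 + \sqrt{2} \cdot 368 \sqrt{46} + 154 \sqrt{2} \cdot 2 \sqrt{46}\right) + 43670\right) = \left(17659 - 22907\right) \left(\left(33856 + 28336 + 736 \sqrt{23} + 616 \sqrt{23}\right) + 43670\right) = - 5248 \left(\left(62192 + 1352 \sqrt{23}\right) + 43670\right) = - 5248 \left(105862 + 1352 \sqrt{23}\right) = -555563776 - 7095296 \sqrt{23}$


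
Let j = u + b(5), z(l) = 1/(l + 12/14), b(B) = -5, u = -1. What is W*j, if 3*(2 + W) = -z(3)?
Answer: 338/27 ≈ 12.519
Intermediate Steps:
z(l) = 1/(6/7 + l) (z(l) = 1/(l + 12*(1/14)) = 1/(l + 6/7) = 1/(6/7 + l))
j = -6 (j = -1 - 5 = -6)
W = -169/81 (W = -2 + (-7/(6 + 7*3))/3 = -2 + (-7/(6 + 21))/3 = -2 + (-7/27)/3 = -2 + (-1*7/27)/3 = -2 + (⅓)*(-7/27) = -2 - 7/81 = -169/81 ≈ -2.0864)
W*j = -169/81*(-6) = 338/27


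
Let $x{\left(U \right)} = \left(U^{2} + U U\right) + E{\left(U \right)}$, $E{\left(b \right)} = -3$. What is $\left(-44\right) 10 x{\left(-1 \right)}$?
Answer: $440$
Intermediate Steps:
$x{\left(U \right)} = -3 + 2 U^{2}$ ($x{\left(U \right)} = \left(U^{2} + U U\right) - 3 = \left(U^{2} + U^{2}\right) - 3 = 2 U^{2} - 3 = -3 + 2 U^{2}$)
$\left(-44\right) 10 x{\left(-1 \right)} = \left(-44\right) 10 \left(-3 + 2 \left(-1\right)^{2}\right) = - 440 \left(-3 + 2 \cdot 1\right) = - 440 \left(-3 + 2\right) = \left(-440\right) \left(-1\right) = 440$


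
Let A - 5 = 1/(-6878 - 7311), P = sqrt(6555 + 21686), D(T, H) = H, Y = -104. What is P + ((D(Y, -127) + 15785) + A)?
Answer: 222242306/14189 + sqrt(28241) ≈ 15831.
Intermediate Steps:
P = sqrt(28241) ≈ 168.05
A = 70944/14189 (A = 5 + 1/(-6878 - 7311) = 5 + 1/(-14189) = 5 - 1/14189 = 70944/14189 ≈ 4.9999)
P + ((D(Y, -127) + 15785) + A) = sqrt(28241) + ((-127 + 15785) + 70944/14189) = sqrt(28241) + (15658 + 70944/14189) = sqrt(28241) + 222242306/14189 = 222242306/14189 + sqrt(28241)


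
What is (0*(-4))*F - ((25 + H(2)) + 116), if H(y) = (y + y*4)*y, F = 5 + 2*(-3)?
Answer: -161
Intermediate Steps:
F = -1 (F = 5 - 6 = -1)
H(y) = 5*y**2 (H(y) = (y + 4*y)*y = (5*y)*y = 5*y**2)
(0*(-4))*F - ((25 + H(2)) + 116) = (0*(-4))*(-1) - ((25 + 5*2**2) + 116) = 0*(-1) - ((25 + 5*4) + 116) = 0 - ((25 + 20) + 116) = 0 - (45 + 116) = 0 - 1*161 = 0 - 161 = -161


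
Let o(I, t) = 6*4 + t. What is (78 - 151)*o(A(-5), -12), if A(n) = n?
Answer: -876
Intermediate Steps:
o(I, t) = 24 + t
(78 - 151)*o(A(-5), -12) = (78 - 151)*(24 - 12) = -73*12 = -876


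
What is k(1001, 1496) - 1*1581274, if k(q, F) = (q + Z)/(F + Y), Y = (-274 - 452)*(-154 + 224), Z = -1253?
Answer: -19498689631/12331 ≈ -1.5813e+6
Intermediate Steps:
Y = -50820 (Y = -726*70 = -50820)
k(q, F) = (-1253 + q)/(-50820 + F) (k(q, F) = (q - 1253)/(F - 50820) = (-1253 + q)/(-50820 + F))
k(1001, 1496) - 1*1581274 = (-1253 + 1001)/(-50820 + 1496) - 1*1581274 = -252/(-49324) - 1581274 = -1/49324*(-252) - 1581274 = 63/12331 - 1581274 = -19498689631/12331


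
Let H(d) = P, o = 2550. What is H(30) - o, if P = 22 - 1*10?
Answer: -2538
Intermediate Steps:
P = 12 (P = 22 - 10 = 12)
H(d) = 12
H(30) - o = 12 - 1*2550 = 12 - 2550 = -2538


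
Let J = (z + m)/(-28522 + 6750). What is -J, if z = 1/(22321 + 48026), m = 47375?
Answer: 1666344563/765797442 ≈ 2.1760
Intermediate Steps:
z = 1/70347 ≈ 1.4215e-5
J = -1666344563/765797442 (J = (1/70347 + 47375)/(-28522 + 6750) = (3332689126/70347)/(-21772) = (3332689126/70347)*(-1/21772) = -1666344563/765797442 ≈ -2.1760)
-J = -1*(-1666344563/765797442) = 1666344563/765797442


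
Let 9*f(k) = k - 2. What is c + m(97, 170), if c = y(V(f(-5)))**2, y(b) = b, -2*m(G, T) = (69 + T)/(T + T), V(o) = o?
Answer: 13961/55080 ≈ 0.25347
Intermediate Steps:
f(k) = -2/9 + k/9 (f(k) = (k - 2)/9 = (-2 + k)/9 = -2/9 + k/9)
m(G, T) = -(69 + T)/(4*T) (m(G, T) = -(69 + T)/(2*(T + T)) = -(69 + T)/(2*(2*T)) = -(69 + T)*1/(2*T)/2 = -(69 + T)/(4*T))
c = 49/81 (c = (-2/9 + (1/9)*(-5))**2 = (-2/9 - 5/9)**2 = (-7/9)**2 = 49/81 ≈ 0.60494)
c + m(97, 170) = 49/81 + (1/4)*(-69 - 1*170)/170 = 49/81 + (1/4)*(1/170)*(-69 - 170) = 49/81 + (1/4)*(1/170)*(-239) = 49/81 - 239/680 = 13961/55080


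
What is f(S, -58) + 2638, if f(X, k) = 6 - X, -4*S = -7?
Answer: 10569/4 ≈ 2642.3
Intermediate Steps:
S = 7/4 (S = -¼*(-7) = 7/4 ≈ 1.7500)
f(S, -58) + 2638 = (6 - 1*7/4) + 2638 = (6 - 7/4) + 2638 = 17/4 + 2638 = 10569/4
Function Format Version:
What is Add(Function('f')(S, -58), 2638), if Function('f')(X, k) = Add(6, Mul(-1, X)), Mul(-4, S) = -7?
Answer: Rational(10569, 4) ≈ 2642.3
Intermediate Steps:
S = Rational(7, 4) (S = Mul(Rational(-1, 4), -7) = Rational(7, 4) ≈ 1.7500)
Add(Function('f')(S, -58), 2638) = Add(Add(6, Mul(-1, Rational(7, 4))), 2638) = Add(Add(6, Rational(-7, 4)), 2638) = Add(Rational(17, 4), 2638) = Rational(10569, 4)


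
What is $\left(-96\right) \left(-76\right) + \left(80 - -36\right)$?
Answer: $7412$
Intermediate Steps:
$\left(-96\right) \left(-76\right) + \left(80 - -36\right) = 7296 + \left(80 + 36\right) = 7296 + 116 = 7412$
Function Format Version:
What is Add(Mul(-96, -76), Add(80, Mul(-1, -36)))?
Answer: 7412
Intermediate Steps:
Add(Mul(-96, -76), Add(80, Mul(-1, -36))) = Add(7296, Add(80, 36)) = Add(7296, 116) = 7412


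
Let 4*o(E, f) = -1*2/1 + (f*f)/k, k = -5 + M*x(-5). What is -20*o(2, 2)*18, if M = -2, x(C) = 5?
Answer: 204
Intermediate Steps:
k = -15 (k = -5 - 2*5 = -5 - 10 = -15)
o(E, f) = -1/2 - f**2/60 (o(E, f) = (-1*2/1 + (f*f)/(-15))/4 = (-2*1 + f**2*(-1/15))/4 = (-2 - f**2/15)/4 = -1/2 - f**2/60)
-20*o(2, 2)*18 = -20*(-1/2 - 1/60*2**2)*18 = -20*(-1/2 - 1/60*4)*18 = -20*(-1/2 - 1/15)*18 = -20*(-17/30)*18 = (34/3)*18 = 204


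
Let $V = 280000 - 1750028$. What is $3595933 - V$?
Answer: $5065961$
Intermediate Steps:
$V = -1470028$ ($V = 280000 - 1750028 = -1470028$)
$3595933 - V = 3595933 - -1470028 = 3595933 + 1470028 = 5065961$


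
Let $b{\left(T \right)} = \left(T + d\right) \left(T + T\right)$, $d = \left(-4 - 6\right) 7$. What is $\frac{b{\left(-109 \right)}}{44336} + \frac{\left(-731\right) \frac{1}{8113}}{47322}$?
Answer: $\frac{3745356489719}{4255406810424} \approx 0.88014$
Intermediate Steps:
$d = -70$ ($d = \left(-10\right) 7 = -70$)
$b{\left(T \right)} = 2 T \left(-70 + T\right)$ ($b{\left(T \right)} = \left(T - 70\right) \left(T + T\right) = \left(-70 + T\right) 2 T = 2 T \left(-70 + T\right)$)
$\frac{b{\left(-109 \right)}}{44336} + \frac{\left(-731\right) \frac{1}{8113}}{47322} = \frac{2 \left(-109\right) \left(-70 - 109\right)}{44336} + \frac{\left(-731\right) \frac{1}{8113}}{47322} = 2 \left(-109\right) \left(-179\right) \frac{1}{44336} + \left(-731\right) \frac{1}{8113} \cdot \frac{1}{47322} = 39022 \cdot \frac{1}{44336} - \frac{731}{383923386} = \frac{19511}{22168} - \frac{731}{383923386} = \frac{3745356489719}{4255406810424}$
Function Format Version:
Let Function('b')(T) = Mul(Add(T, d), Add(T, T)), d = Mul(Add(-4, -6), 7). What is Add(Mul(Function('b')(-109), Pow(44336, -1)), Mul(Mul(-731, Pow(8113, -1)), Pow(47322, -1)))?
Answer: Rational(3745356489719, 4255406810424) ≈ 0.88014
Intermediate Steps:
d = -70 (d = Mul(-10, 7) = -70)
Function('b')(T) = Mul(2, T, Add(-70, T)) (Function('b')(T) = Mul(Add(T, -70), Add(T, T)) = Mul(Add(-70, T), Mul(2, T)) = Mul(2, T, Add(-70, T)))
Add(Mul(Function('b')(-109), Pow(44336, -1)), Mul(Mul(-731, Pow(8113, -1)), Pow(47322, -1))) = Add(Mul(Mul(2, -109, Add(-70, -109)), Pow(44336, -1)), Mul(Mul(-731, Pow(8113, -1)), Pow(47322, -1))) = Add(Mul(Mul(2, -109, -179), Rational(1, 44336)), Mul(Mul(-731, Rational(1, 8113)), Rational(1, 47322))) = Add(Mul(39022, Rational(1, 44336)), Mul(Rational(-731, 8113), Rational(1, 47322))) = Add(Rational(19511, 22168), Rational(-731, 383923386)) = Rational(3745356489719, 4255406810424)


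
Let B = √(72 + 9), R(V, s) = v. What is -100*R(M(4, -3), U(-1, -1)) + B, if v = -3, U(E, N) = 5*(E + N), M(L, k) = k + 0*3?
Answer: 309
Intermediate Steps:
M(L, k) = k (M(L, k) = k + 0 = k)
U(E, N) = 5*E + 5*N
R(V, s) = -3
B = 9 (B = √81 = 9)
-100*R(M(4, -3), U(-1, -1)) + B = -100*(-3) + 9 = 300 + 9 = 309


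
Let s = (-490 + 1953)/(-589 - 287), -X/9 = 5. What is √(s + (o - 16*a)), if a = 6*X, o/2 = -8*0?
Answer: √828445683/438 ≈ 65.714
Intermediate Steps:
X = -45 (X = -9*5 = -45)
s = -1463/876 (s = 1463/(-876) = 1463*(-1/876) = -1463/876 ≈ -1.6701)
o = 0 (o = 2*(-8*0) = 2*0 = 0)
a = -270 (a = 6*(-45) = -270)
√(s + (o - 16*a)) = √(-1463/876 + (0 - 16*(-270))) = √(-1463/876 + (0 + 4320)) = √(-1463/876 + 4320) = √(3782857/876) = √828445683/438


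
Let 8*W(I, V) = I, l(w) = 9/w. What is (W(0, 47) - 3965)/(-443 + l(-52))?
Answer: 41236/4609 ≈ 8.9468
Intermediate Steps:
W(I, V) = I/8
(W(0, 47) - 3965)/(-443 + l(-52)) = ((1/8)*0 - 3965)/(-443 + 9/(-52)) = (0 - 3965)/(-443 + 9*(-1/52)) = -3965/(-443 - 9/52) = -3965/(-23045/52) = -3965*(-52/23045) = 41236/4609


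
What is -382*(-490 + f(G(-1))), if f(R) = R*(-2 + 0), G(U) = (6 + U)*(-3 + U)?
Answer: 171900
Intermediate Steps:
G(U) = (-3 + U)*(6 + U)
f(R) = -2*R (f(R) = R*(-2) = -2*R)
-382*(-490 + f(G(-1))) = -382*(-490 - 2*(-18 + (-1)**2 + 3*(-1))) = -382*(-490 - 2*(-18 + 1 - 3)) = -382*(-490 - 2*(-20)) = -382*(-490 + 40) = -382*(-450) = 171900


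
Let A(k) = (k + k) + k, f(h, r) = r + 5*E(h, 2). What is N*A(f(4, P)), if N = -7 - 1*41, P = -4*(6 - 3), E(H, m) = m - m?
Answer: 1728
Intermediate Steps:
E(H, m) = 0
P = -12 (P = -4*3 = -12)
f(h, r) = r (f(h, r) = r + 5*0 = r + 0 = r)
A(k) = 3*k (A(k) = 2*k + k = 3*k)
N = -48 (N = -7 - 41 = -48)
N*A(f(4, P)) = -144*(-12) = -48*(-36) = 1728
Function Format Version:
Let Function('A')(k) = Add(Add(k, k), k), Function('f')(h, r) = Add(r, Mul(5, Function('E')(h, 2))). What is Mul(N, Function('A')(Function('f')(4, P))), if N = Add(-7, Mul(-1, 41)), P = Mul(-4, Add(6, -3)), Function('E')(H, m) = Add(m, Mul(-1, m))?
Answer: 1728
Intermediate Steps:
Function('E')(H, m) = 0
P = -12 (P = Mul(-4, 3) = -12)
Function('f')(h, r) = r (Function('f')(h, r) = Add(r, Mul(5, 0)) = Add(r, 0) = r)
Function('A')(k) = Mul(3, k) (Function('A')(k) = Add(Mul(2, k), k) = Mul(3, k))
N = -48 (N = Add(-7, -41) = -48)
Mul(N, Function('A')(Function('f')(4, P))) = Mul(-48, Mul(3, -12)) = Mul(-48, -36) = 1728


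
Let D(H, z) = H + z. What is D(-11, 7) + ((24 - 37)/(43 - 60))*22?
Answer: 218/17 ≈ 12.824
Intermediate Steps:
D(-11, 7) + ((24 - 37)/(43 - 60))*22 = (-11 + 7) + ((24 - 37)/(43 - 60))*22 = -4 - 13/(-17)*22 = -4 - 13*(-1/17)*22 = -4 + (13/17)*22 = -4 + 286/17 = 218/17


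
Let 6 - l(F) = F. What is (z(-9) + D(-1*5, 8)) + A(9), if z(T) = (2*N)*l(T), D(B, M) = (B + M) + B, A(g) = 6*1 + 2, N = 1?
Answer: 36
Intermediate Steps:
l(F) = 6 - F
A(g) = 8 (A(g) = 6 + 2 = 8)
D(B, M) = M + 2*B
z(T) = 12 - 2*T (z(T) = (2*1)*(6 - T) = 2*(6 - T) = 12 - 2*T)
(z(-9) + D(-1*5, 8)) + A(9) = ((12 - 2*(-9)) + (8 + 2*(-1*5))) + 8 = ((12 + 18) + (8 + 2*(-5))) + 8 = (30 + (8 - 10)) + 8 = (30 - 2) + 8 = 28 + 8 = 36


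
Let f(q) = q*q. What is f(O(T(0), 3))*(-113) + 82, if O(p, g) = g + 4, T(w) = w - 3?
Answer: -5455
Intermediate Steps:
T(w) = -3 + w
O(p, g) = 4 + g
f(q) = q**2
f(O(T(0), 3))*(-113) + 82 = (4 + 3)**2*(-113) + 82 = 7**2*(-113) + 82 = 49*(-113) + 82 = -5537 + 82 = -5455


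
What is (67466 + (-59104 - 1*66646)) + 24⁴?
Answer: 273492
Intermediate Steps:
(67466 + (-59104 - 1*66646)) + 24⁴ = (67466 + (-59104 - 66646)) + 331776 = (67466 - 125750) + 331776 = -58284 + 331776 = 273492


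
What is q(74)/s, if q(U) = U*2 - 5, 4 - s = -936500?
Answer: 143/936504 ≈ 0.00015270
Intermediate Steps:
s = 936504 (s = 4 - 1*(-936500) = 4 + 936500 = 936504)
q(U) = -5 + 2*U (q(U) = 2*U - 5 = -5 + 2*U)
q(74)/s = (-5 + 2*74)/936504 = (-5 + 148)*(1/936504) = 143*(1/936504) = 143/936504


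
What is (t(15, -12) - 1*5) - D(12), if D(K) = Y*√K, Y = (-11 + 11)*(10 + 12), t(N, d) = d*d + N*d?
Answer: -41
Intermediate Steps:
t(N, d) = d² + N*d
Y = 0 (Y = 0*22 = 0)
D(K) = 0 (D(K) = 0*√K = 0)
(t(15, -12) - 1*5) - D(12) = (-12*(15 - 12) - 1*5) - 1*0 = (-12*3 - 5) + 0 = (-36 - 5) + 0 = -41 + 0 = -41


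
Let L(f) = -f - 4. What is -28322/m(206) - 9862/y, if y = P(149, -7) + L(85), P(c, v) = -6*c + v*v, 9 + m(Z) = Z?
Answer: -12254967/91999 ≈ -133.21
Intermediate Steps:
L(f) = -4 - f
m(Z) = -9 + Z
P(c, v) = v**2 - 6*c (P(c, v) = -6*c + v**2 = v**2 - 6*c)
y = -934 (y = ((-7)**2 - 6*149) + (-4 - 1*85) = (49 - 894) + (-4 - 85) = -845 - 89 = -934)
-28322/m(206) - 9862/y = -28322/(-9 + 206) - 9862/(-934) = -28322/197 - 9862*(-1/934) = -28322*1/197 + 4931/467 = -28322/197 + 4931/467 = -12254967/91999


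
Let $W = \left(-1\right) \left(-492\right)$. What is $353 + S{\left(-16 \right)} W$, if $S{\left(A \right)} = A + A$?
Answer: $-15391$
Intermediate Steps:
$W = 492$
$S{\left(A \right)} = 2 A$
$353 + S{\left(-16 \right)} W = 353 + 2 \left(-16\right) 492 = 353 - 15744 = -15391$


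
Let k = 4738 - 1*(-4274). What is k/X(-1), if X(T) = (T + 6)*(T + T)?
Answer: -4506/5 ≈ -901.20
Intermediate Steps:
X(T) = 2*T*(6 + T) (X(T) = (6 + T)*(2*T) = 2*T*(6 + T))
k = 9012 (k = 4738 + 4274 = 9012)
k/X(-1) = 9012/((2*(-1)*(6 - 1))) = 9012/((2*(-1)*5)) = 9012/(-10) = 9012*(-⅒) = -4506/5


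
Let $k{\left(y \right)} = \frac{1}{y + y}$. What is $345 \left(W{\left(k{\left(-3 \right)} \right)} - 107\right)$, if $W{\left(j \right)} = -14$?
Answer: $-41745$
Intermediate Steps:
$k{\left(y \right)} = \frac{1}{2 y}$
$345 \left(W{\left(k{\left(-3 \right)} \right)} - 107\right) = 345 \left(-14 - 107\right) = 345 \left(-121\right) = -41745$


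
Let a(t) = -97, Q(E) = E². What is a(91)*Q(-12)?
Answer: -13968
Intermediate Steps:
a(91)*Q(-12) = -97*(-12)² = -97*144 = -13968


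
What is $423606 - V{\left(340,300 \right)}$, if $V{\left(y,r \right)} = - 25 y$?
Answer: $432106$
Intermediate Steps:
$423606 - V{\left(340,300 \right)} = 423606 - \left(-25\right) 340 = 423606 - -8500 = 423606 + 8500 = 432106$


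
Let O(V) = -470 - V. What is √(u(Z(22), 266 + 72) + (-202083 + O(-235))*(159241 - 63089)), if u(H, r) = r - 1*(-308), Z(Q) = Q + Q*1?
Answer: I*√19453279690 ≈ 1.3948e+5*I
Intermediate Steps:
Z(Q) = 2*Q (Z(Q) = Q + Q = 2*Q)
u(H, r) = 308 + r (u(H, r) = r + 308 = 308 + r)
√(u(Z(22), 266 + 72) + (-202083 + O(-235))*(159241 - 63089)) = √((308 + (266 + 72)) + (-202083 + (-470 - 1*(-235)))*(159241 - 63089)) = √((308 + 338) + (-202083 + (-470 + 235))*96152) = √(646 + (-202083 - 235)*96152) = √(646 - 202318*96152) = √(646 - 19453280336) = √(-19453279690) = I*√19453279690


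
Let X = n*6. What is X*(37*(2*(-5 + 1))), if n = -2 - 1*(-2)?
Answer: 0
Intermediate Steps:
n = 0 (n = -2 + 2 = 0)
X = 0 (X = 0*6 = 0)
X*(37*(2*(-5 + 1))) = 0*(37*(2*(-5 + 1))) = 0*(37*(2*(-4))) = 0*(37*(-8)) = 0*(-296) = 0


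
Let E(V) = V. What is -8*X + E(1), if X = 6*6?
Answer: -287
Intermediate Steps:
X = 36
-8*X + E(1) = -8*36 + 1 = -288 + 1 = -287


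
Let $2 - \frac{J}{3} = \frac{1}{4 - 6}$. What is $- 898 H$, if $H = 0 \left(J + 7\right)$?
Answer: $0$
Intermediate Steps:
$J = \frac{15}{2}$ ($J = 6 - \frac{3}{4 - 6} = 6 - \frac{3}{-2} = 6 - - \frac{3}{2} = 6 + \frac{3}{2} = \frac{15}{2} \approx 7.5$)
$H = 0$ ($H = 0 \left(\frac{15}{2} + 7\right) = 0 \cdot \frac{29}{2} = 0$)
$- 898 H = \left(-898\right) 0 = 0$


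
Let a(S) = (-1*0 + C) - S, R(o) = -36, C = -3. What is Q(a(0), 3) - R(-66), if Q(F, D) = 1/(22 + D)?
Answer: 901/25 ≈ 36.040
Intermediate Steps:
a(S) = -3 - S (a(S) = (-1*0 - 3) - S = (0 - 3) - S = -3 - S)
Q(a(0), 3) - R(-66) = 1/(22 + 3) - 1*(-36) = 1/25 + 36 = 901/25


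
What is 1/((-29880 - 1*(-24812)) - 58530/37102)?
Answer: -18551/94045733 ≈ -0.00019726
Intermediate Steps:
1/((-29880 - 1*(-24812)) - 58530/37102) = 1/((-29880 + 24812) - 58530*1/37102) = 1/(-5068 - 29265/18551) = 1/(-94045733/18551) = -18551/94045733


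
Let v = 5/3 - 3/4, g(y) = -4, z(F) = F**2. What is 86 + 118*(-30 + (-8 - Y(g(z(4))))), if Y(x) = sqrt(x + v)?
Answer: -4398 - 59*I*sqrt(111)/3 ≈ -4398.0 - 207.2*I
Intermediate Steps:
v = 11/12 (v = 5*(1/3) - 3*1/4 = 5/3 - 3/4 = 11/12 ≈ 0.91667)
Y(x) = sqrt(11/12 + x) (Y(x) = sqrt(x + 11/12) = sqrt(11/12 + x))
86 + 118*(-30 + (-8 - Y(g(z(4))))) = 86 + 118*(-30 + (-8 - sqrt(33 + 36*(-4))/6)) = 86 + 118*(-30 + (-8 - sqrt(33 - 144)/6)) = 86 + 118*(-30 + (-8 - sqrt(-111)/6)) = 86 + 118*(-30 + (-8 - I*sqrt(111)/6)) = 86 + 118*(-38 - I*sqrt(111)/6) = 86 + (-4484 - 59*I*sqrt(111)/3) = -4398 - 59*I*sqrt(111)/3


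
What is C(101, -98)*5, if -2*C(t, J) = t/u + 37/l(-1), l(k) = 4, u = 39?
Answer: -9235/312 ≈ -29.599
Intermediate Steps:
C(t, J) = -37/8 - t/78 (C(t, J) = -(t/39 + 37/4)/2 = -(37/4 + t/39)/2 = -37/8 - t/78)
C(101, -98)*5 = (-37/8 - 1/78*101)*5 = (-37/8 - 101/78)*5 = -1847/312*5 = -9235/312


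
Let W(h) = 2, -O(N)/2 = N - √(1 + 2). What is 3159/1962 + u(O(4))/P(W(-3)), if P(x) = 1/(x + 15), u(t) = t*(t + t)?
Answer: 563663/218 - 1088*√3 ≈ 701.14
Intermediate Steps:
O(N) = -2*N + 2*√3 (O(N) = -2*(N - √(1 + 2)) = -2*(N - √3) = -2*N + 2*√3)
u(t) = 2*t² (u(t) = t*(2*t) = 2*t²)
P(x) = 1/(15 + x)
3159/1962 + u(O(4))/P(W(-3)) = 3159/1962 + (2*(-2*4 + 2*√3)²)/(1/(15 + 2)) = 3159*(1/1962) + (2*(-8 + 2*√3)²)/(1/17) = 351/218 + (2*(-8 + 2*√3)²)/(1/17) = 351/218 + (2*(-8 + 2*√3)²)*17 = 351/218 + 34*(-8 + 2*√3)²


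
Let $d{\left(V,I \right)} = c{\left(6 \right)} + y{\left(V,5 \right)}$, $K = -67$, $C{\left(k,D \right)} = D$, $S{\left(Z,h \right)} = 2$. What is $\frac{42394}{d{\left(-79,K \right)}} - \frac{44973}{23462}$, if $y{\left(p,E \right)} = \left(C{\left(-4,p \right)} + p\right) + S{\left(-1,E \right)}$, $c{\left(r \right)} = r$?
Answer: $- \frac{500696989}{1759650} \approx -284.54$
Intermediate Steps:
$y{\left(p,E \right)} = 2 + 2 p$ ($y{\left(p,E \right)} = \left(p + p\right) + 2 = 2 p + 2 = 2 + 2 p$)
$d{\left(V,I \right)} = 8 + 2 V$ ($d{\left(V,I \right)} = 6 + \left(2 + 2 V\right) = 8 + 2 V$)
$\frac{42394}{d{\left(-79,K \right)}} - \frac{44973}{23462} = \frac{42394}{8 + 2 \left(-79\right)} - \frac{44973}{23462} = \frac{42394}{8 - 158} - \frac{44973}{23462} = \frac{42394}{-150} - \frac{44973}{23462} = 42394 \left(- \frac{1}{150}\right) - \frac{44973}{23462} = - \frac{21197}{75} - \frac{44973}{23462} = - \frac{500696989}{1759650}$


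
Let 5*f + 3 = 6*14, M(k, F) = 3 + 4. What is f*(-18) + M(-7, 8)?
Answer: -1423/5 ≈ -284.60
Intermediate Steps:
M(k, F) = 7
f = 81/5 (f = -⅗ + (6*14)/5 = -⅗ + (⅕)*84 = -⅗ + 84/5 = 81/5 ≈ 16.200)
f*(-18) + M(-7, 8) = (81/5)*(-18) + 7 = -1458/5 + 7 = -1423/5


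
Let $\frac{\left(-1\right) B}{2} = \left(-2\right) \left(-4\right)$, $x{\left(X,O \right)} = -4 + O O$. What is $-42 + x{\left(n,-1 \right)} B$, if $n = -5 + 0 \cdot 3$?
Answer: $6$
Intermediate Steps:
$n = -5$ ($n = -5 + 0 = -5$)
$x{\left(X,O \right)} = -4 + O^{2}$
$B = -16$ ($B = - 2 \left(\left(-2\right) \left(-4\right)\right) = \left(-2\right) 8 = -16$)
$-42 + x{\left(n,-1 \right)} B = -42 + \left(-4 + \left(-1\right)^{2}\right) \left(-16\right) = -42 + \left(-4 + 1\right) \left(-16\right) = -42 - -48 = -42 + 48 = 6$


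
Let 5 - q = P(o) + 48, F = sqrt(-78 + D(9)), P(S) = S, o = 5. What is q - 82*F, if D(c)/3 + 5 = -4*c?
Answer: -48 - 82*I*sqrt(201) ≈ -48.0 - 1162.6*I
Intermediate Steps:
D(c) = -15 - 12*c (D(c) = -15 + 3*(-4*c) = -15 - 12*c)
F = I*sqrt(201) (F = sqrt(-78 + (-15 - 12*9)) = sqrt(-78 + (-15 - 108)) = sqrt(-78 - 123) = sqrt(-201) = I*sqrt(201) ≈ 14.177*I)
q = -48 (q = 5 - (5 + 48) = 5 - 1*53 = 5 - 53 = -48)
q - 82*F = -48 - 82*I*sqrt(201)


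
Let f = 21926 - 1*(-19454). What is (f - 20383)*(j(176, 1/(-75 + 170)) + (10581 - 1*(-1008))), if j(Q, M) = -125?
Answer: 240709608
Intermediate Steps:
f = 41380 (f = 21926 + 19454 = 41380)
(f - 20383)*(j(176, 1/(-75 + 170)) + (10581 - 1*(-1008))) = (41380 - 20383)*(-125 + (10581 - 1*(-1008))) = 20997*(-125 + (10581 + 1008)) = 20997*(-125 + 11589) = 20997*11464 = 240709608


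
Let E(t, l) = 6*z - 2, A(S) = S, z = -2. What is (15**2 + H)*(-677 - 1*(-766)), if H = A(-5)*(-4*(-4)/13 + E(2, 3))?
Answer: 334195/13 ≈ 25707.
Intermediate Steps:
E(t, l) = -14 (E(t, l) = 6*(-2) - 2 = -12 - 2 = -14)
H = 830/13 (H = -5*(-4*(-4)/13 - 14) = -5*(16*(1/13) - 14) = -5*(16/13 - 14) = -5*(-166/13) = 830/13 ≈ 63.846)
(15**2 + H)*(-677 - 1*(-766)) = (15**2 + 830/13)*(-677 - 1*(-766)) = (225 + 830/13)*(-677 + 766) = (3755/13)*89 = 334195/13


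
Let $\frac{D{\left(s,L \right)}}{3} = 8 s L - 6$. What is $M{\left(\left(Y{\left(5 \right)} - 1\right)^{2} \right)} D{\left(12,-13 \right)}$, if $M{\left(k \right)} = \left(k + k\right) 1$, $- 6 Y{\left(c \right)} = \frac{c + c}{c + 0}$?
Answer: $-13376$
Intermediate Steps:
$Y{\left(c \right)} = - \frac{1}{3}$ ($Y{\left(c \right)} = - \frac{\left(c + c\right) \frac{1}{c + 0}}{6} = - \frac{2 c \frac{1}{c}}{6} = \left(- \frac{1}{6}\right) 2 = - \frac{1}{3}$)
$D{\left(s,L \right)} = -18 + 24 L s$ ($D{\left(s,L \right)} = 3 \left(8 s L - 6\right) = 3 \left(8 L s - 6\right) = 3 \left(-6 + 8 L s\right) = -18 + 24 L s$)
$M{\left(k \right)} = 2 k$ ($M{\left(k \right)} = 2 k 1 = 2 k$)
$M{\left(\left(Y{\left(5 \right)} - 1\right)^{2} \right)} D{\left(12,-13 \right)} = 2 \left(- \frac{1}{3} - 1\right)^{2} \left(-18 + 24 \left(-13\right) 12\right) = 2 \left(- \frac{4}{3}\right)^{2} \left(-18 - 3744\right) = 2 \cdot \frac{16}{9} \left(-3762\right) = \frac{32}{9} \left(-3762\right) = -13376$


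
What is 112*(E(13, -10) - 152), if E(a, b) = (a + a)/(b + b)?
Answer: -85848/5 ≈ -17170.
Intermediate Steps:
E(a, b) = a/b (E(a, b) = (2*a)/((2*b)) = (2*a)*(1/(2*b)) = a/b)
112*(E(13, -10) - 152) = 112*(13/(-10) - 152) = 112*(13*(-1/10) - 152) = 112*(-13/10 - 152) = 112*(-1533/10) = -85848/5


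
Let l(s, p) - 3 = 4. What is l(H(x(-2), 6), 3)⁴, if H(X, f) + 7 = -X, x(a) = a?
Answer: 2401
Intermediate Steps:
H(X, f) = -7 - X
l(s, p) = 7 (l(s, p) = 3 + 4 = 7)
l(H(x(-2), 6), 3)⁴ = 7⁴ = 2401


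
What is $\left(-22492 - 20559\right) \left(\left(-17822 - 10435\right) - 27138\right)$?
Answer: $2384810145$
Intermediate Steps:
$\left(-22492 - 20559\right) \left(\left(-17822 - 10435\right) - 27138\right) = - 43051 \left(-28257 - 27138\right) = \left(-43051\right) \left(-55395\right) = 2384810145$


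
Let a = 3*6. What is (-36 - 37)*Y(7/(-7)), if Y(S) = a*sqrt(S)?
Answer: -1314*I ≈ -1314.0*I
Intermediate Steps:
a = 18
Y(S) = 18*sqrt(S)
(-36 - 37)*Y(7/(-7)) = (-36 - 37)*(18*sqrt(7/(-7))) = -1314*sqrt(7*(-1/7)) = -1314*sqrt(-1) = -1314*I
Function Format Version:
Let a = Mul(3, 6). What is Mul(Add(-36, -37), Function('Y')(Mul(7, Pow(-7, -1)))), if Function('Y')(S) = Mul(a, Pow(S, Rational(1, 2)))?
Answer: Mul(-1314, I) ≈ Mul(-1314.0, I)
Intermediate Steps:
a = 18
Function('Y')(S) = Mul(18, Pow(S, Rational(1, 2)))
Mul(Add(-36, -37), Function('Y')(Mul(7, Pow(-7, -1)))) = Mul(Add(-36, -37), Mul(18, Pow(Mul(7, Pow(-7, -1)), Rational(1, 2)))) = Mul(-73, Mul(18, Pow(Mul(7, Rational(-1, 7)), Rational(1, 2)))) = Mul(-73, Mul(18, Pow(-1, Rational(1, 2)))) = Mul(-73, Mul(18, I)) = Mul(-1314, I)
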